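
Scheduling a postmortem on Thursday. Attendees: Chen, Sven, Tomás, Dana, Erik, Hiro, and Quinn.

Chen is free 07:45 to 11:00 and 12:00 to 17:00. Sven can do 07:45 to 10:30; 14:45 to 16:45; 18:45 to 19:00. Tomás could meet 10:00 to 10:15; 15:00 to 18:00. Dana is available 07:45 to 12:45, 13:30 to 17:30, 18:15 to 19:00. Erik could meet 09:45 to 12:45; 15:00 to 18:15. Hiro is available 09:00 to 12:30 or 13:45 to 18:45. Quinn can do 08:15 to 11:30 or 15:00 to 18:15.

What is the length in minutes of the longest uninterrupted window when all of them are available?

105

Chen ∩ Sven: 07:45-10:30, 14:45-16:45.
Chen ∩ Sven ∩ Tomás: 10:00-10:15, 15:00-16:45.
Chen ∩ Sven ∩ Tomás ∩ Dana: 10:00-10:15, 15:00-16:45.
Chen ∩ Sven ∩ Tomás ∩ Dana ∩ Erik: 10:00-10:15, 15:00-16:45.
Chen ∩ Sven ∩ Tomás ∩ Dana ∩ Erik ∩ Hiro: 10:00-10:15, 15:00-16:45.
Chen ∩ Sven ∩ Tomás ∩ Dana ∩ Erik ∩ Hiro ∩ Quinn: 10:00-10:15, 15:00-16:45.
The longest is 15:00-16:45 at 105 minutes.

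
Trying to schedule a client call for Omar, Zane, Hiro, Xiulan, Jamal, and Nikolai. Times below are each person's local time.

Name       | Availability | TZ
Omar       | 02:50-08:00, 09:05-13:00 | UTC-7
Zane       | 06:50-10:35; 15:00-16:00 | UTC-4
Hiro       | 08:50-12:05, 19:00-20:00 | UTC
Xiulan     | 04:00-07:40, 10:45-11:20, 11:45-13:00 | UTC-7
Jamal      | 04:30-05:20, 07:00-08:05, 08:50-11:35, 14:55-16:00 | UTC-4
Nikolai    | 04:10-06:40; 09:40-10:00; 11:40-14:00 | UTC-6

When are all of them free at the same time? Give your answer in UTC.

Omar in UTC: 09:50-15:00, 16:05-20:00 (add 7h to convert from UTC-7).
Zane in UTC: 10:50-14:35, 19:00-20:00 (add 4h to convert from UTC-4).
Hiro in UTC: 08:50-12:05, 19:00-20:00.
Xiulan in UTC: 11:00-14:40, 17:45-18:20, 18:45-20:00 (add 7h to convert from UTC-7).
Jamal in UTC: 08:30-09:20, 11:00-12:05, 12:50-15:35, 18:55-20:00 (add 4h to convert from UTC-4).
Nikolai in UTC: 10:10-12:40, 15:40-16:00, 17:40-20:00 (add 6h to convert from UTC-6).
Omar ∩ Zane: 10:50-14:35, 19:00-20:00.
Omar ∩ Zane ∩ Hiro: 10:50-12:05, 19:00-20:00.
Omar ∩ Zane ∩ Hiro ∩ Xiulan: 11:00-12:05, 19:00-20:00.
Omar ∩ Zane ∩ Hiro ∩ Xiulan ∩ Jamal: 11:00-12:05, 19:00-20:00.
Omar ∩ Zane ∩ Hiro ∩ Xiulan ∩ Jamal ∩ Nikolai: 11:00-12:05, 19:00-20:00.

11:00-12:05, 19:00-20:00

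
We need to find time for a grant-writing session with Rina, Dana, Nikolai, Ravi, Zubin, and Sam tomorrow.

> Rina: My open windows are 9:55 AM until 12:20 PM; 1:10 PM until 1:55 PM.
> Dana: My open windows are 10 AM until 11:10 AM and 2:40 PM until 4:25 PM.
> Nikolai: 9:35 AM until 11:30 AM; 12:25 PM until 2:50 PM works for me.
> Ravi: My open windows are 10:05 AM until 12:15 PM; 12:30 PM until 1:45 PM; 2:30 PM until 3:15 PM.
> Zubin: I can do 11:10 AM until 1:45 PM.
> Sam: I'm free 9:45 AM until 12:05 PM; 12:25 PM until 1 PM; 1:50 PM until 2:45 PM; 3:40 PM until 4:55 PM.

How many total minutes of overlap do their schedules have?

Rina ∩ Dana: 10:00-11:10.
Rina ∩ Dana ∩ Nikolai: 10:00-11:10.
Rina ∩ Dana ∩ Nikolai ∩ Ravi: 10:05-11:10.
Rina ∩ Dana ∩ Nikolai ∩ Ravi ∩ Zubin: ∅.
Rina ∩ Dana ∩ Nikolai ∩ Ravi ∩ Zubin ∩ Sam: ∅.
There is no time when everyone is free.
There is no common window, so the total is 0 minutes.

0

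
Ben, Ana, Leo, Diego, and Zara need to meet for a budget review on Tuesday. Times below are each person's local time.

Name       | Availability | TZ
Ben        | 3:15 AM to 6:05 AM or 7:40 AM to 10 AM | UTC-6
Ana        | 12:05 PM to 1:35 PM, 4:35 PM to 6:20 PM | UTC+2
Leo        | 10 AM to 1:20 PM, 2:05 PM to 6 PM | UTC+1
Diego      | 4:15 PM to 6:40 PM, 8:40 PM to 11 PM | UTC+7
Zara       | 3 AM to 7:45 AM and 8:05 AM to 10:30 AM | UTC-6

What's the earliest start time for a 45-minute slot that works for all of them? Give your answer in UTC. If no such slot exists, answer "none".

Ben in UTC: 09:15-12:05, 13:40-16:00 (add 6h to convert from UTC-6).
Ana in UTC: 10:05-11:35, 14:35-16:20 (subtract 2h to convert from UTC+2).
Leo in UTC: 09:00-12:20, 13:05-17:00 (subtract 1h to convert from UTC+1).
Diego in UTC: 09:15-11:40, 13:40-16:00 (subtract 7h to convert from UTC+7).
Zara in UTC: 09:00-13:45, 14:05-16:30 (add 6h to convert from UTC-6).
Ben ∩ Ana: 10:05-11:35, 14:35-16:00.
Ben ∩ Ana ∩ Leo: 10:05-11:35, 14:35-16:00.
Ben ∩ Ana ∩ Leo ∩ Diego: 10:05-11:35, 14:35-16:00.
Ben ∩ Ana ∩ Leo ∩ Diego ∩ Zara: 10:05-11:35, 14:35-16:00.
The first common window of at least 45 minutes is 10:05-11:35, so the earliest start is 10:05.

10:05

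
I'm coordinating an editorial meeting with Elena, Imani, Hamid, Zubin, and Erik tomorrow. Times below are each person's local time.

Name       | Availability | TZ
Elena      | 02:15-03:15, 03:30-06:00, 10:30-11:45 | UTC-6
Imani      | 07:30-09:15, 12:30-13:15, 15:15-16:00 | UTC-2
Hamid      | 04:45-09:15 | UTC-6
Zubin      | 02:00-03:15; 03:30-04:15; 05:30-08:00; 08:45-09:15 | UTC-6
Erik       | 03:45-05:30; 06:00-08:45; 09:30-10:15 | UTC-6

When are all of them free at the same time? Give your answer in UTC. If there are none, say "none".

Elena in UTC: 08:15-09:15, 09:30-12:00, 16:30-17:45 (add 6h to convert from UTC-6).
Imani in UTC: 09:30-11:15, 14:30-15:15, 17:15-18:00 (add 2h to convert from UTC-2).
Hamid in UTC: 10:45-15:15 (add 6h to convert from UTC-6).
Zubin in UTC: 08:00-09:15, 09:30-10:15, 11:30-14:00, 14:45-15:15 (add 6h to convert from UTC-6).
Erik in UTC: 09:45-11:30, 12:00-14:45, 15:30-16:15 (add 6h to convert from UTC-6).
Elena ∩ Imani: 09:30-11:15, 17:15-17:45.
Elena ∩ Imani ∩ Hamid: 10:45-11:15.
Elena ∩ Imani ∩ Hamid ∩ Zubin: ∅.
Elena ∩ Imani ∩ Hamid ∩ Zubin ∩ Erik: ∅.
There is no time when everyone is free.

none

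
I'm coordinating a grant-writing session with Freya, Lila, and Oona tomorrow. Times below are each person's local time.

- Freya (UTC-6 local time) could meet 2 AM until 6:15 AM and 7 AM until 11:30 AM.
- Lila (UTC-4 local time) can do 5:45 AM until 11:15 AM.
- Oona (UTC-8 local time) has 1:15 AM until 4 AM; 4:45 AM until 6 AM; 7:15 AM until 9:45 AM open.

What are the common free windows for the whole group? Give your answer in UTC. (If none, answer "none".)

Freya in UTC: 08:00-12:15, 13:00-17:30 (add 6h to convert from UTC-6).
Lila in UTC: 09:45-15:15 (add 4h to convert from UTC-4).
Oona in UTC: 09:15-12:00, 12:45-14:00, 15:15-17:45 (add 8h to convert from UTC-8).
Freya ∩ Lila: 09:45-12:15, 13:00-15:15.
Freya ∩ Lila ∩ Oona: 09:45-12:00, 13:00-14:00.

09:45-12:00, 13:00-14:00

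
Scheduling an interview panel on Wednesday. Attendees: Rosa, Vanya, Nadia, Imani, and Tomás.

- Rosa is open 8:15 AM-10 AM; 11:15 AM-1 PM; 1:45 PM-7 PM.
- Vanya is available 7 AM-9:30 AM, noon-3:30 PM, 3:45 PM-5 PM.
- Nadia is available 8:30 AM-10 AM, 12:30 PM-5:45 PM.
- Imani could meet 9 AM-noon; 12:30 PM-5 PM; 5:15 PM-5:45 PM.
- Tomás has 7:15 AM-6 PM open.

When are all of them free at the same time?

09:00-09:30, 12:30-13:00, 13:45-15:30, 15:45-17:00

Rosa ∩ Vanya: 08:15-09:30, 12:00-13:00, 13:45-15:30, 15:45-17:00.
Rosa ∩ Vanya ∩ Nadia: 08:30-09:30, 12:30-13:00, 13:45-15:30, 15:45-17:00.
Rosa ∩ Vanya ∩ Nadia ∩ Imani: 09:00-09:30, 12:30-13:00, 13:45-15:30, 15:45-17:00.
Rosa ∩ Vanya ∩ Nadia ∩ Imani ∩ Tomás: 09:00-09:30, 12:30-13:00, 13:45-15:30, 15:45-17:00.
Those are the intersection windows.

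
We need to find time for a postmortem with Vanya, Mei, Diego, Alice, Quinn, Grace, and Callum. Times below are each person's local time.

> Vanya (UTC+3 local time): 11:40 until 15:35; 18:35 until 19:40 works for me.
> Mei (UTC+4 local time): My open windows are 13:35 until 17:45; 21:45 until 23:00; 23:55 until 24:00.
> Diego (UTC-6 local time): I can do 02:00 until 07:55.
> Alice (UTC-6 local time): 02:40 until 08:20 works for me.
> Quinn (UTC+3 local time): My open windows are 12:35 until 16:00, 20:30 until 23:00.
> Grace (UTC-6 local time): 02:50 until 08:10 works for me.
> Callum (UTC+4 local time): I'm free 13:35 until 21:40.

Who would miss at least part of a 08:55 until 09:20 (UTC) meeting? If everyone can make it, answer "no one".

Vanya in UTC: 08:40-12:35, 15:35-16:40 (subtract 3h to convert from UTC+3).
Mei in UTC: 09:35-13:45, 17:45-19:00, 19:55-20:00 (subtract 4h to convert from UTC+4).
Diego in UTC: 08:00-13:55 (add 6h to convert from UTC-6).
Alice in UTC: 08:40-14:20 (add 6h to convert from UTC-6).
Quinn in UTC: 09:35-13:00, 17:30-20:00 (subtract 3h to convert from UTC+3).
Grace in UTC: 08:50-14:10 (add 6h to convert from UTC-6).
Callum in UTC: 09:35-17:40 (subtract 4h to convert from UTC+4).
Vanya: free for 08:55-09:20. Mei: not fully free for 08:55-09:20. Diego: free for 08:55-09:20. Alice: free for 08:55-09:20. Quinn: not fully free for 08:55-09:20. Grace: free for 08:55-09:20. Callum: not fully free for 08:55-09:20.

Callum, Mei, Quinn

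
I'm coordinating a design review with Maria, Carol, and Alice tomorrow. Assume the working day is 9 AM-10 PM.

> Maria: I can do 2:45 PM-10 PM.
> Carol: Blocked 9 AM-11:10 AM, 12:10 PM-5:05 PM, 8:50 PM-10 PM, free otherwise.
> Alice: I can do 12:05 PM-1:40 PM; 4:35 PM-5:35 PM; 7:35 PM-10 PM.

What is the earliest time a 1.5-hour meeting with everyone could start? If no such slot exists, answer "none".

none

Maria free: 14:45-22:00.
Carol free: 11:10-12:10, 17:05-20:50 (invert busy blocks within the working day).
Alice free: 12:05-13:40, 16:35-17:35, 19:35-22:00.
Maria ∩ Carol: 17:05-20:50.
Maria ∩ Carol ∩ Alice: 17:05-17:35, 19:35-20:50.
No common window is at least 90 minutes long.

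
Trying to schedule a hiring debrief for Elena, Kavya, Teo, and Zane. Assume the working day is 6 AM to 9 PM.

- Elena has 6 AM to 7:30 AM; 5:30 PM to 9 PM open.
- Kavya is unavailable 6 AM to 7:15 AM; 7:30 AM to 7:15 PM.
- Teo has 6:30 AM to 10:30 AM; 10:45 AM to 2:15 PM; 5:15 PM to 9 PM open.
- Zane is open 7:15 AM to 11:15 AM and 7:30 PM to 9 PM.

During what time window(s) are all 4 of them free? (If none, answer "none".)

07:15-07:30, 19:30-21:00

Elena free: 06:00-07:30, 17:30-21:00.
Kavya free: 07:15-07:30, 19:15-21:00 (invert busy blocks within the working day).
Teo free: 06:30-10:30, 10:45-14:15, 17:15-21:00.
Zane free: 07:15-11:15, 19:30-21:00.
Elena ∩ Kavya: 07:15-07:30, 19:15-21:00.
Elena ∩ Kavya ∩ Teo: 07:15-07:30, 19:15-21:00.
Elena ∩ Kavya ∩ Teo ∩ Zane: 07:15-07:30, 19:30-21:00.
Those are the intersection windows.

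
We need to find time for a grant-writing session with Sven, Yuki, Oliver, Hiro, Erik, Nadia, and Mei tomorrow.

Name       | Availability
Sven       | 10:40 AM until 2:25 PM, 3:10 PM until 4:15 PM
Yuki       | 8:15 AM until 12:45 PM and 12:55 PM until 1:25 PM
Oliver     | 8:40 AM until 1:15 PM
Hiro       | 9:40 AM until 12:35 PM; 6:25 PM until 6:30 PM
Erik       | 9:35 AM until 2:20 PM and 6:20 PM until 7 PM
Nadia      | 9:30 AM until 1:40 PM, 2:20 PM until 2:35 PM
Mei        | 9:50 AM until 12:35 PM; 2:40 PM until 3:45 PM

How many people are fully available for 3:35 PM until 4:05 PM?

1

Sven can make the full 15:35-16:05 slot — that's 1.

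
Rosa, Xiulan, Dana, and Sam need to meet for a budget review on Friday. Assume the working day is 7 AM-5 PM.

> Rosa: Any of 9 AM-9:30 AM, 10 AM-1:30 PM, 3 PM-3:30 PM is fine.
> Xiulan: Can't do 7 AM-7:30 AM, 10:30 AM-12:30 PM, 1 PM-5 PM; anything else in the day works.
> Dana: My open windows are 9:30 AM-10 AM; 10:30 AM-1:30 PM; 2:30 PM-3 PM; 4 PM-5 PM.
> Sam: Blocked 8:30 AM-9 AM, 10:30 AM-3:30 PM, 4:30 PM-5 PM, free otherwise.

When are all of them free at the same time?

Rosa free: 09:00-09:30, 10:00-13:30, 15:00-15:30.
Xiulan free: 07:30-10:30, 12:30-13:00 (invert busy blocks within the working day).
Dana free: 09:30-10:00, 10:30-13:30, 14:30-15:00, 16:00-17:00.
Sam free: 07:00-08:30, 09:00-10:30, 15:30-16:30 (invert busy blocks within the working day).
Rosa ∩ Xiulan: 09:00-09:30, 10:00-10:30, 12:30-13:00.
Rosa ∩ Xiulan ∩ Dana: 12:30-13:00.
Rosa ∩ Xiulan ∩ Dana ∩ Sam: ∅.
There is no time when everyone is free.

none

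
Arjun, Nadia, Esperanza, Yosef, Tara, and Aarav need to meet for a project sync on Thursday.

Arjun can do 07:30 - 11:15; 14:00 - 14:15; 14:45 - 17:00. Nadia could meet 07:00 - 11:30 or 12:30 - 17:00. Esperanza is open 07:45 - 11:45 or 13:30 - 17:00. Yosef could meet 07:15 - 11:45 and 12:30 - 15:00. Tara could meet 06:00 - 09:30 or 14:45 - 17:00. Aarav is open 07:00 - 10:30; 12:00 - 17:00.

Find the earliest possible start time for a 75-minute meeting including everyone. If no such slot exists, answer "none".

Arjun ∩ Nadia: 07:30-11:15, 14:00-14:15, 14:45-17:00.
Arjun ∩ Nadia ∩ Esperanza: 07:45-11:15, 14:00-14:15, 14:45-17:00.
Arjun ∩ Nadia ∩ Esperanza ∩ Yosef: 07:45-11:15, 14:00-14:15, 14:45-15:00.
Arjun ∩ Nadia ∩ Esperanza ∩ Yosef ∩ Tara: 07:45-09:30, 14:45-15:00.
Arjun ∩ Nadia ∩ Esperanza ∩ Yosef ∩ Tara ∩ Aarav: 07:45-09:30, 14:45-15:00.
So the common availability across everyone is 07:45-09:30, 14:45-15:00.
The first common window of at least 75 minutes is 07:45-09:30, so the earliest start is 07:45.

07:45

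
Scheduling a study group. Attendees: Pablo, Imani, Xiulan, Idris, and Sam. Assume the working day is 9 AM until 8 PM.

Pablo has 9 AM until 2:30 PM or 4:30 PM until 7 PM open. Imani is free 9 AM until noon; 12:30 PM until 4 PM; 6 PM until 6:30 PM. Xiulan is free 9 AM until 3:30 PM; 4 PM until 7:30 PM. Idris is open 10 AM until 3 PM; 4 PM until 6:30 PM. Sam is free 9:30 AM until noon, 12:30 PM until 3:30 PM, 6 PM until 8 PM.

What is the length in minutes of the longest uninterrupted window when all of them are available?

Pablo ∩ Imani: 09:00-12:00, 12:30-14:30, 18:00-18:30.
Pablo ∩ Imani ∩ Xiulan: 09:00-12:00, 12:30-14:30, 18:00-18:30.
Pablo ∩ Imani ∩ Xiulan ∩ Idris: 10:00-12:00, 12:30-14:30, 18:00-18:30.
Pablo ∩ Imani ∩ Xiulan ∩ Idris ∩ Sam: 10:00-12:00, 12:30-14:30, 18:00-18:30.
The longest is 10:00-12:00 at 120 minutes.

120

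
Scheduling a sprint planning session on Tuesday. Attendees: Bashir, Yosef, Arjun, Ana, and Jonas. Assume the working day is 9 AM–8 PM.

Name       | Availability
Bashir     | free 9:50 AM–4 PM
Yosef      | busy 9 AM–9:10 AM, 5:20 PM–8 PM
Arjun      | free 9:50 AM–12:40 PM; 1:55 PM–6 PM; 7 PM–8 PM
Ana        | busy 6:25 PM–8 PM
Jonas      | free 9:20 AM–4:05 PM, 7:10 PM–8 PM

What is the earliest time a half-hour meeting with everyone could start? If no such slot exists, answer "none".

Bashir free: 09:50-16:00.
Yosef free: 09:10-17:20 (invert busy blocks within the working day).
Arjun free: 09:50-12:40, 13:55-18:00, 19:00-20:00.
Ana free: 09:00-18:25 (invert busy blocks within the working day).
Jonas free: 09:20-16:05, 19:10-20:00.
Bashir ∩ Yosef: 09:50-16:00.
Bashir ∩ Yosef ∩ Arjun: 09:50-12:40, 13:55-16:00.
Bashir ∩ Yosef ∩ Arjun ∩ Ana: 09:50-12:40, 13:55-16:00.
Bashir ∩ Yosef ∩ Arjun ∩ Ana ∩ Jonas: 09:50-12:40, 13:55-16:00.
The first common window of at least 30 minutes is 09:50-12:40, so the earliest start is 09:50.

09:50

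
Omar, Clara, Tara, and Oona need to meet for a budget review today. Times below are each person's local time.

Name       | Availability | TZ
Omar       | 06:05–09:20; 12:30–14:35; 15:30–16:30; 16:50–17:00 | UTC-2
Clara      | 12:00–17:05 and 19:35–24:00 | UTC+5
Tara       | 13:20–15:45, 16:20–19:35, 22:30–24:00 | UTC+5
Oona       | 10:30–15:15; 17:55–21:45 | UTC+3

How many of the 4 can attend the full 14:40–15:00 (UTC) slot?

Omar in UTC: 08:05-11:20, 14:30-16:35, 17:30-18:30, 18:50-19:00 (add 2h to convert from UTC-2).
Clara in UTC: 07:00-12:05, 14:35-19:00 (subtract 5h to convert from UTC+5).
Tara in UTC: 08:20-10:45, 11:20-14:35, 17:30-19:00 (subtract 5h to convert from UTC+5).
Oona in UTC: 07:30-12:15, 14:55-18:45 (subtract 3h to convert from UTC+3).
Omar and Clara can make the full 14:40-15:00 slot — that's 2.

2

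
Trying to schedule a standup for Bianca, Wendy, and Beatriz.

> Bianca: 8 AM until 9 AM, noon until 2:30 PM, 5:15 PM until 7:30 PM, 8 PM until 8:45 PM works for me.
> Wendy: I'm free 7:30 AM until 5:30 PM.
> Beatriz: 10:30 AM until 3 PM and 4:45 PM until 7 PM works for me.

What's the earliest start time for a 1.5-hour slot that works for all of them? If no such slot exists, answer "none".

Bianca ∩ Wendy: 08:00-09:00, 12:00-14:30, 17:15-17:30.
Bianca ∩ Wendy ∩ Beatriz: 12:00-14:30, 17:15-17:30.
The first common window of at least 90 minutes is 12:00-14:30, so the earliest start is 12:00.

12:00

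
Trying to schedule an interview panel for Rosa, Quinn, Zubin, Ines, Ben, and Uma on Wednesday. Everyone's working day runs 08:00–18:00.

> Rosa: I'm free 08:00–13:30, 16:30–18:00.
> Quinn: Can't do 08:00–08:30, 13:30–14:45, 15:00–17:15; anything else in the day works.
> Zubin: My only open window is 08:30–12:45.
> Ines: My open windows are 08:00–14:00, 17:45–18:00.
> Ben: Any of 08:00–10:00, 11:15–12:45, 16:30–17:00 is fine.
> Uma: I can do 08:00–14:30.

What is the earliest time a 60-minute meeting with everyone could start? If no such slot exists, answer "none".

Rosa free: 08:00-13:30, 16:30-18:00.
Quinn free: 08:30-13:30, 14:45-15:00, 17:15-18:00 (invert busy blocks within the working day).
Zubin free: 08:30-12:45.
Ines free: 08:00-14:00, 17:45-18:00.
Ben free: 08:00-10:00, 11:15-12:45, 16:30-17:00.
Uma free: 08:00-14:30.
Rosa ∩ Quinn: 08:30-13:30, 17:15-18:00.
Rosa ∩ Quinn ∩ Zubin: 08:30-12:45.
Rosa ∩ Quinn ∩ Zubin ∩ Ines: 08:30-12:45.
Rosa ∩ Quinn ∩ Zubin ∩ Ines ∩ Ben: 08:30-10:00, 11:15-12:45.
Rosa ∩ Quinn ∩ Zubin ∩ Ines ∩ Ben ∩ Uma: 08:30-10:00, 11:15-12:45.
So the common availability across everyone is 08:30-10:00, 11:15-12:45.
The first common window of at least 60 minutes is 08:30-10:00, so the earliest start is 08:30.

08:30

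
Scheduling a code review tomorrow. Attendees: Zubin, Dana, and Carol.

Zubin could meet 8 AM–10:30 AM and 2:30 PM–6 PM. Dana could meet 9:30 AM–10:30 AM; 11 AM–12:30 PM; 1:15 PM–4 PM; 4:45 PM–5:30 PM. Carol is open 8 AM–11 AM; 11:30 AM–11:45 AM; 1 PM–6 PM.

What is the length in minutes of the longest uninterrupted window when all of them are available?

90

Zubin ∩ Dana: 09:30-10:30, 14:30-16:00, 16:45-17:30.
Zubin ∩ Dana ∩ Carol: 09:30-10:30, 14:30-16:00, 16:45-17:30.
So the common availability across everyone is 09:30-10:30, 14:30-16:00, 16:45-17:30.
The longest is 14:30-16:00 at 90 minutes.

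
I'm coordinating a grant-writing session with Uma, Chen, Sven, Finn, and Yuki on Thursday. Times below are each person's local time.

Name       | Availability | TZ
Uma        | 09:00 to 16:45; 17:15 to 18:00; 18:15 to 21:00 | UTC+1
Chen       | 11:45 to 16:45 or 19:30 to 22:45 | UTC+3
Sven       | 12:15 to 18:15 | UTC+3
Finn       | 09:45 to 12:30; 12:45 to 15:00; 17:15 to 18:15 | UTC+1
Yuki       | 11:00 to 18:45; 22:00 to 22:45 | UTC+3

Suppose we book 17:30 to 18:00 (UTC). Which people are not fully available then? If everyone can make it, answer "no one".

Uma in UTC: 08:00-15:45, 16:15-17:00, 17:15-20:00 (subtract 1h to convert from UTC+1).
Chen in UTC: 08:45-13:45, 16:30-19:45 (subtract 3h to convert from UTC+3).
Sven in UTC: 09:15-15:15 (subtract 3h to convert from UTC+3).
Finn in UTC: 08:45-11:30, 11:45-14:00, 16:15-17:15 (subtract 1h to convert from UTC+1).
Yuki in UTC: 08:00-15:45, 19:00-19:45 (subtract 3h to convert from UTC+3).
Uma: free for 17:30-18:00. Chen: free for 17:30-18:00. Sven: not fully free for 17:30-18:00. Finn: not fully free for 17:30-18:00. Yuki: not fully free for 17:30-18:00.

Finn, Sven, Yuki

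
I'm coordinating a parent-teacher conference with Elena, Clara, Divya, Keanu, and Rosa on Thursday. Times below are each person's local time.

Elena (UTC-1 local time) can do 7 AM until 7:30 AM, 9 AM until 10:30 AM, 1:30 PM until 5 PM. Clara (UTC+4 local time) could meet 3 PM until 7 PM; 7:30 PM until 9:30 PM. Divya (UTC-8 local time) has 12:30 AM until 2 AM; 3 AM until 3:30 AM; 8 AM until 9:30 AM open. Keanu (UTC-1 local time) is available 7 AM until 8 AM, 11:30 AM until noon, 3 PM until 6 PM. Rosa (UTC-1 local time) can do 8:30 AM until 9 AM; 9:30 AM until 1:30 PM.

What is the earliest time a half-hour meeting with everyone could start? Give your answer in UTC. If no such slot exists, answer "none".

none

Elena in UTC: 08:00-08:30, 10:00-11:30, 14:30-18:00 (add 1h to convert from UTC-1).
Clara in UTC: 11:00-15:00, 15:30-17:30 (subtract 4h to convert from UTC+4).
Divya in UTC: 08:30-10:00, 11:00-11:30, 16:00-17:30 (add 8h to convert from UTC-8).
Keanu in UTC: 08:00-09:00, 12:30-13:00, 16:00-19:00 (add 1h to convert from UTC-1).
Rosa in UTC: 09:30-10:00, 10:30-14:30 (add 1h to convert from UTC-1).
Elena ∩ Clara: 11:00-11:30, 14:30-15:00, 15:30-17:30.
Elena ∩ Clara ∩ Divya: 11:00-11:30, 16:00-17:30.
Elena ∩ Clara ∩ Divya ∩ Keanu: 16:00-17:30.
Elena ∩ Clara ∩ Divya ∩ Keanu ∩ Rosa: ∅.
There is no time when everyone is free.
No common window is at least 30 minutes long.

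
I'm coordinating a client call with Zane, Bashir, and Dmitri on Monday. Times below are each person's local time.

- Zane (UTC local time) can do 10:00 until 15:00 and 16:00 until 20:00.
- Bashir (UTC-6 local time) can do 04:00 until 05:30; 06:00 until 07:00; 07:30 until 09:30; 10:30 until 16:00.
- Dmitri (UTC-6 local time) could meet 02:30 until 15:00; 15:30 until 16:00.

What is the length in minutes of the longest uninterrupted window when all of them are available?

Zane in UTC: 10:00-15:00, 16:00-20:00.
Bashir in UTC: 10:00-11:30, 12:00-13:00, 13:30-15:30, 16:30-22:00 (add 6h to convert from UTC-6).
Dmitri in UTC: 08:30-21:00, 21:30-22:00 (add 6h to convert from UTC-6).
Zane ∩ Bashir: 10:00-11:30, 12:00-13:00, 13:30-15:00, 16:30-20:00.
Zane ∩ Bashir ∩ Dmitri: 10:00-11:30, 12:00-13:00, 13:30-15:00, 16:30-20:00.
The longest is 16:30-20:00 at 210 minutes.

210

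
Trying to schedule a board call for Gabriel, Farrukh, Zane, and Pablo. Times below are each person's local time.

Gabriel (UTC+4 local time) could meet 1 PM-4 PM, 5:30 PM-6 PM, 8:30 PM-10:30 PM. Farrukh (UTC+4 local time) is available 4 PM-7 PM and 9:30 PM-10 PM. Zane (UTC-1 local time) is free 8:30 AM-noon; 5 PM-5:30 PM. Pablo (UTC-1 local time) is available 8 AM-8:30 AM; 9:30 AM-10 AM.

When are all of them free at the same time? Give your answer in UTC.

none

Gabriel in UTC: 09:00-12:00, 13:30-14:00, 16:30-18:30 (subtract 4h to convert from UTC+4).
Farrukh in UTC: 12:00-15:00, 17:30-18:00 (subtract 4h to convert from UTC+4).
Zane in UTC: 09:30-13:00, 18:00-18:30 (add 1h to convert from UTC-1).
Pablo in UTC: 09:00-09:30, 10:30-11:00 (add 1h to convert from UTC-1).
Gabriel ∩ Farrukh: 13:30-14:00, 17:30-18:00.
Gabriel ∩ Farrukh ∩ Zane: ∅.
Gabriel ∩ Farrukh ∩ Zane ∩ Pablo: ∅.
There is no time when everyone is free.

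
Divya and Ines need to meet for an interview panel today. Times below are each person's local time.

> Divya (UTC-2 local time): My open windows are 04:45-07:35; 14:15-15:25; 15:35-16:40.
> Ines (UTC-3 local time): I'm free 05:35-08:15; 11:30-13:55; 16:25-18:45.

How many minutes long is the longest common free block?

60

Divya in UTC: 06:45-09:35, 16:15-17:25, 17:35-18:40 (add 2h to convert from UTC-2).
Ines in UTC: 08:35-11:15, 14:30-16:55, 19:25-21:45 (add 3h to convert from UTC-3).
Divya ∩ Ines: 08:35-09:35, 16:15-16:55.
Those are the intersection windows.
The longest is 08:35-09:35 at 60 minutes.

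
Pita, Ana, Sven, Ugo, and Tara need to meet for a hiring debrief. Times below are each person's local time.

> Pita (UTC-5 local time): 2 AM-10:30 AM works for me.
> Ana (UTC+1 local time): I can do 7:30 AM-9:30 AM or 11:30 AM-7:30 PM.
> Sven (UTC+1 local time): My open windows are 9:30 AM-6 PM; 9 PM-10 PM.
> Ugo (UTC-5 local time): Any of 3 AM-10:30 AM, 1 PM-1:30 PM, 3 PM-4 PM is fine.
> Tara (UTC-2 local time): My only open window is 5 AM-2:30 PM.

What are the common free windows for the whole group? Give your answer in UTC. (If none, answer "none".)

Pita in UTC: 07:00-15:30 (add 5h to convert from UTC-5).
Ana in UTC: 06:30-08:30, 10:30-18:30 (subtract 1h to convert from UTC+1).
Sven in UTC: 08:30-17:00, 20:00-21:00 (subtract 1h to convert from UTC+1).
Ugo in UTC: 08:00-15:30, 18:00-18:30, 20:00-21:00 (add 5h to convert from UTC-5).
Tara in UTC: 07:00-16:30 (add 2h to convert from UTC-2).
Pita ∩ Ana: 07:00-08:30, 10:30-15:30.
Pita ∩ Ana ∩ Sven: 10:30-15:30.
Pita ∩ Ana ∩ Sven ∩ Ugo: 10:30-15:30.
Pita ∩ Ana ∩ Sven ∩ Ugo ∩ Tara: 10:30-15:30.

10:30-15:30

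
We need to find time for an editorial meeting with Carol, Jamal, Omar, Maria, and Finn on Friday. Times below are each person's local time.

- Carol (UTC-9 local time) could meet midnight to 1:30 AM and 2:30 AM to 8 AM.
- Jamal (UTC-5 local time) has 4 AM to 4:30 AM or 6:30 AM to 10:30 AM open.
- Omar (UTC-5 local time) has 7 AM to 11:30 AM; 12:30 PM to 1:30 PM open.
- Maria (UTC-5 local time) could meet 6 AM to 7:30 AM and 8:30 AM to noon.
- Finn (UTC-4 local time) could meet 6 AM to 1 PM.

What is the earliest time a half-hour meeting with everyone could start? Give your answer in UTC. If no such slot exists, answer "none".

Carol in UTC: 09:00-10:30, 11:30-17:00 (add 9h to convert from UTC-9).
Jamal in UTC: 09:00-09:30, 11:30-15:30 (add 5h to convert from UTC-5).
Omar in UTC: 12:00-16:30, 17:30-18:30 (add 5h to convert from UTC-5).
Maria in UTC: 11:00-12:30, 13:30-17:00 (add 5h to convert from UTC-5).
Finn in UTC: 10:00-17:00 (add 4h to convert from UTC-4).
Carol ∩ Jamal: 09:00-09:30, 11:30-15:30.
Carol ∩ Jamal ∩ Omar: 12:00-15:30.
Carol ∩ Jamal ∩ Omar ∩ Maria: 12:00-12:30, 13:30-15:30.
Carol ∩ Jamal ∩ Omar ∩ Maria ∩ Finn: 12:00-12:30, 13:30-15:30.
So the common availability across everyone is 12:00-12:30, 13:30-15:30.
The first common window of at least 30 minutes is 12:00-12:30, so the earliest start is 12:00.

12:00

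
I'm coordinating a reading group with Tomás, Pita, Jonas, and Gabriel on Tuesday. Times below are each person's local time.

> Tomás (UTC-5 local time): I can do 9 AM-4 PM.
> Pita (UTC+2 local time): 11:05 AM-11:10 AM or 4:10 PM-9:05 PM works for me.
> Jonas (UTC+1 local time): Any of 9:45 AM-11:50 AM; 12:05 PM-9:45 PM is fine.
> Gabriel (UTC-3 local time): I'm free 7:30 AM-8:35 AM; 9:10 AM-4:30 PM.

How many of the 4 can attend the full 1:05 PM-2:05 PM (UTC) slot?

Tomás in UTC: 14:00-21:00 (add 5h to convert from UTC-5).
Pita in UTC: 09:05-09:10, 14:10-19:05 (subtract 2h to convert from UTC+2).
Jonas in UTC: 08:45-10:50, 11:05-20:45 (subtract 1h to convert from UTC+1).
Gabriel in UTC: 10:30-11:35, 12:10-19:30 (add 3h to convert from UTC-3).
Jonas and Gabriel can make the full 13:05-14:05 slot — that's 2.

2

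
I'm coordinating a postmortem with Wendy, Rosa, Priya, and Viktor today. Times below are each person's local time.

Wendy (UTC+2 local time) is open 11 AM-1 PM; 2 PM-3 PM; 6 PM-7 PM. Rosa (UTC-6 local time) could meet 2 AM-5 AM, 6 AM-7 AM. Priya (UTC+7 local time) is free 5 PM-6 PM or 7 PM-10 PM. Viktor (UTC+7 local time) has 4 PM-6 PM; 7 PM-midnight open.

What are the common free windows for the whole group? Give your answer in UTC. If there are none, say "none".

10:00-11:00, 12:00-13:00

Wendy in UTC: 09:00-11:00, 12:00-13:00, 16:00-17:00 (subtract 2h to convert from UTC+2).
Rosa in UTC: 08:00-11:00, 12:00-13:00 (add 6h to convert from UTC-6).
Priya in UTC: 10:00-11:00, 12:00-15:00 (subtract 7h to convert from UTC+7).
Viktor in UTC: 09:00-11:00, 12:00-17:00 (subtract 7h to convert from UTC+7).
Wendy ∩ Rosa: 09:00-11:00, 12:00-13:00.
Wendy ∩ Rosa ∩ Priya: 10:00-11:00, 12:00-13:00.
Wendy ∩ Rosa ∩ Priya ∩ Viktor: 10:00-11:00, 12:00-13:00.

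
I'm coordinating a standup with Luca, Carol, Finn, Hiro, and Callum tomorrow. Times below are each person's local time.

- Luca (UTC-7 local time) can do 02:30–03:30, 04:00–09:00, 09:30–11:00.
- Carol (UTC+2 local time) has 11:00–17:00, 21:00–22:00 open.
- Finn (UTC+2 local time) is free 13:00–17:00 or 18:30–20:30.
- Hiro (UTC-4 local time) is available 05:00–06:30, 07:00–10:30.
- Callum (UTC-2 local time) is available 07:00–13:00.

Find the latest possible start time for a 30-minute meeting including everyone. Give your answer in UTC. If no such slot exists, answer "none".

14:00

Luca in UTC: 09:30-10:30, 11:00-16:00, 16:30-18:00 (add 7h to convert from UTC-7).
Carol in UTC: 09:00-15:00, 19:00-20:00 (subtract 2h to convert from UTC+2).
Finn in UTC: 11:00-15:00, 16:30-18:30 (subtract 2h to convert from UTC+2).
Hiro in UTC: 09:00-10:30, 11:00-14:30 (add 4h to convert from UTC-4).
Callum in UTC: 09:00-15:00 (add 2h to convert from UTC-2).
Luca ∩ Carol: 09:30-10:30, 11:00-15:00.
Luca ∩ Carol ∩ Finn: 11:00-15:00.
Luca ∩ Carol ∩ Finn ∩ Hiro: 11:00-14:30.
Luca ∩ Carol ∩ Finn ∩ Hiro ∩ Callum: 11:00-14:30.
Those are the intersection windows.
The last common window of at least 30 minutes is 11:00-14:30; a 30-minute meeting can start as late as 14:00 and still end by 14:30.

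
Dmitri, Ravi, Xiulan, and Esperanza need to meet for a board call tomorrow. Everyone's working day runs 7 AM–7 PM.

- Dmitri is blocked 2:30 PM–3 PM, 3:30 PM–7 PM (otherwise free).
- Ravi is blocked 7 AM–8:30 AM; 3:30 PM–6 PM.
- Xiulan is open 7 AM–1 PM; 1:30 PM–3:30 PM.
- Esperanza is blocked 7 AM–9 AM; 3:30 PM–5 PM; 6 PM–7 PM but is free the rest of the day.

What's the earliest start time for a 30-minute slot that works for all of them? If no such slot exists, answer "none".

09:00

Dmitri free: 07:00-14:30, 15:00-15:30 (invert busy blocks within the working day).
Ravi free: 08:30-15:30, 18:00-19:00 (invert busy blocks within the working day).
Xiulan free: 07:00-13:00, 13:30-15:30.
Esperanza free: 09:00-15:30, 17:00-18:00 (invert busy blocks within the working day).
Dmitri ∩ Ravi: 08:30-14:30, 15:00-15:30.
Dmitri ∩ Ravi ∩ Xiulan: 08:30-13:00, 13:30-14:30, 15:00-15:30.
Dmitri ∩ Ravi ∩ Xiulan ∩ Esperanza: 09:00-13:00, 13:30-14:30, 15:00-15:30.
The first common window of at least 30 minutes is 09:00-13:00, so the earliest start is 09:00.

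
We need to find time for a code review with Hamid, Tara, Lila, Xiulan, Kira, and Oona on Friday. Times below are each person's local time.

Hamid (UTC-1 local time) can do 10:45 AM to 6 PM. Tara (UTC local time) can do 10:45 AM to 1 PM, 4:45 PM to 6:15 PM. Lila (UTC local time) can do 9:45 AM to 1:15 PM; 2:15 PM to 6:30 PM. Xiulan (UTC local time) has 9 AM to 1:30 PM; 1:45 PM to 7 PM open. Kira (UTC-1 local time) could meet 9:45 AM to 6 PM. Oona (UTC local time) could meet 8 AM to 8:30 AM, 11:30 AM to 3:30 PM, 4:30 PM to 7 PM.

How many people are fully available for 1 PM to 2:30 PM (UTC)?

Hamid in UTC: 11:45-19:00 (add 1h to convert from UTC-1).
Tara in UTC: 10:45-13:00, 16:45-18:15.
Lila in UTC: 09:45-13:15, 14:15-18:30.
Xiulan in UTC: 09:00-13:30, 13:45-19:00.
Kira in UTC: 10:45-19:00 (add 1h to convert from UTC-1).
Oona in UTC: 08:00-08:30, 11:30-15:30, 16:30-19:00.
Hamid, Kira, and Oona can make the full 13:00-14:30 slot — that's 3.

3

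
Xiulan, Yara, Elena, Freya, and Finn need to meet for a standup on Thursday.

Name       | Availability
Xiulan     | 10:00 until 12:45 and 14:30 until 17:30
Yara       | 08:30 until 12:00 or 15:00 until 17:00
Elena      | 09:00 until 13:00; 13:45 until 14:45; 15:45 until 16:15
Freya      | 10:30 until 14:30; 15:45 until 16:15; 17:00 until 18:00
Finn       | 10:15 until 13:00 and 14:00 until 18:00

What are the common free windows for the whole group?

10:30-12:00, 15:45-16:15

Xiulan ∩ Yara: 10:00-12:00, 15:00-17:00.
Xiulan ∩ Yara ∩ Elena: 10:00-12:00, 15:45-16:15.
Xiulan ∩ Yara ∩ Elena ∩ Freya: 10:30-12:00, 15:45-16:15.
Xiulan ∩ Yara ∩ Elena ∩ Freya ∩ Finn: 10:30-12:00, 15:45-16:15.
Those are the intersection windows.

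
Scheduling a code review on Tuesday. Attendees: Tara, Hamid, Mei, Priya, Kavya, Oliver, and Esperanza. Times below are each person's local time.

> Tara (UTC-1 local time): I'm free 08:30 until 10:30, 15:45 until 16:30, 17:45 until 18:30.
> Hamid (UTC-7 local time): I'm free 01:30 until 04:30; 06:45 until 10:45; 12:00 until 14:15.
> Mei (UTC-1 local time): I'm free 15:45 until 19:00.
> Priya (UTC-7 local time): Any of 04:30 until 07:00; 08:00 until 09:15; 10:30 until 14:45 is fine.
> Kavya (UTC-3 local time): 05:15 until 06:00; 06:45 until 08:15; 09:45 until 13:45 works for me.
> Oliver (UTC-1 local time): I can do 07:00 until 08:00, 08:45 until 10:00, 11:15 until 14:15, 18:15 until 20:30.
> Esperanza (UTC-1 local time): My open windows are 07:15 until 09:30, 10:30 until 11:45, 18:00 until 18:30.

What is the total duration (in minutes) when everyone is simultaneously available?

Tara in UTC: 09:30-11:30, 16:45-17:30, 18:45-19:30 (add 1h to convert from UTC-1).
Hamid in UTC: 08:30-11:30, 13:45-17:45, 19:00-21:15 (add 7h to convert from UTC-7).
Mei in UTC: 16:45-20:00 (add 1h to convert from UTC-1).
Priya in UTC: 11:30-14:00, 15:00-16:15, 17:30-21:45 (add 7h to convert from UTC-7).
Kavya in UTC: 08:15-09:00, 09:45-11:15, 12:45-16:45 (add 3h to convert from UTC-3).
Oliver in UTC: 08:00-09:00, 09:45-11:00, 12:15-15:15, 19:15-21:30 (add 1h to convert from UTC-1).
Esperanza in UTC: 08:15-10:30, 11:30-12:45, 19:00-19:30 (add 1h to convert from UTC-1).
Tara ∩ Hamid: 09:30-11:30, 16:45-17:30, 19:00-19:30.
Tara ∩ Hamid ∩ Mei: 16:45-17:30, 19:00-19:30.
Tara ∩ Hamid ∩ Mei ∩ Priya: 19:00-19:30.
Tara ∩ Hamid ∩ Mei ∩ Priya ∩ Kavya: ∅.
Tara ∩ Hamid ∩ Mei ∩ Priya ∩ Kavya ∩ Oliver: ∅.
Tara ∩ Hamid ∩ Mei ∩ Priya ∩ Kavya ∩ Oliver ∩ Esperanza: ∅.
There is no time when everyone is free.
There is no common window, so the total is 0 minutes.

0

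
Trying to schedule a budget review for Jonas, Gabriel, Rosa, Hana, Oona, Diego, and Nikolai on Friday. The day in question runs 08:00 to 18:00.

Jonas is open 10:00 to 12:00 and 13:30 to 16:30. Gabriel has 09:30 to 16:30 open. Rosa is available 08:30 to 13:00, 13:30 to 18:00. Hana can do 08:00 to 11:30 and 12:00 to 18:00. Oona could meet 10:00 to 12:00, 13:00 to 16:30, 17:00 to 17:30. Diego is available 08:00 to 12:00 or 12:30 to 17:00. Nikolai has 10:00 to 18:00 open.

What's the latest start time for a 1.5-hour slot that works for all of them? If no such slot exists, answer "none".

15:00

Jonas ∩ Gabriel: 10:00-12:00, 13:30-16:30.
Jonas ∩ Gabriel ∩ Rosa: 10:00-12:00, 13:30-16:30.
Jonas ∩ Gabriel ∩ Rosa ∩ Hana: 10:00-11:30, 13:30-16:30.
Jonas ∩ Gabriel ∩ Rosa ∩ Hana ∩ Oona: 10:00-11:30, 13:30-16:30.
Jonas ∩ Gabriel ∩ Rosa ∩ Hana ∩ Oona ∩ Diego: 10:00-11:30, 13:30-16:30.
Jonas ∩ Gabriel ∩ Rosa ∩ Hana ∩ Oona ∩ Diego ∩ Nikolai: 10:00-11:30, 13:30-16:30.
The last common window of at least 90 minutes is 13:30-16:30; a 90-minute meeting can start as late as 15:00 and still end by 16:30.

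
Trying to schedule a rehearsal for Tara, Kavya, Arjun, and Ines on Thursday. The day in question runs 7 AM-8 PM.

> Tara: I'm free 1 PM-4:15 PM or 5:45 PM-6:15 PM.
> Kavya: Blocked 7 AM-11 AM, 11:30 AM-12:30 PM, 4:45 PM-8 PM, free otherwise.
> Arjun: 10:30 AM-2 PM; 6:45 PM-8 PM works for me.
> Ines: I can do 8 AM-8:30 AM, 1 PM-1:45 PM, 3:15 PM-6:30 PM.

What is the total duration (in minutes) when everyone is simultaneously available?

Tara free: 13:00-16:15, 17:45-18:15.
Kavya free: 11:00-11:30, 12:30-16:45 (invert busy blocks within the working day).
Arjun free: 10:30-14:00, 18:45-20:00.
Ines free: 08:00-08:30, 13:00-13:45, 15:15-18:30.
Tara ∩ Kavya: 13:00-16:15.
Tara ∩ Kavya ∩ Arjun: 13:00-14:00.
Tara ∩ Kavya ∩ Arjun ∩ Ines: 13:00-13:45.
That's a single block of 45 minutes.

45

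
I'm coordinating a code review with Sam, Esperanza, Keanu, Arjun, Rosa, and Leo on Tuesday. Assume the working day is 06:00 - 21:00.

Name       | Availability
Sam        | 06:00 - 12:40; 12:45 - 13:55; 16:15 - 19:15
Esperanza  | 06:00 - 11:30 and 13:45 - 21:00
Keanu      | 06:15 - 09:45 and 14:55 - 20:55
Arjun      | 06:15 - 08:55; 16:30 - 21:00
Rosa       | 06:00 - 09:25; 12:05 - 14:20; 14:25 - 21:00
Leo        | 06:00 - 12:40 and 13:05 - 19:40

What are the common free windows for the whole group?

06:15-08:55, 16:30-19:15

Sam ∩ Esperanza: 06:00-11:30, 13:45-13:55, 16:15-19:15.
Sam ∩ Esperanza ∩ Keanu: 06:15-09:45, 16:15-19:15.
Sam ∩ Esperanza ∩ Keanu ∩ Arjun: 06:15-08:55, 16:30-19:15.
Sam ∩ Esperanza ∩ Keanu ∩ Arjun ∩ Rosa: 06:15-08:55, 16:30-19:15.
Sam ∩ Esperanza ∩ Keanu ∩ Arjun ∩ Rosa ∩ Leo: 06:15-08:55, 16:30-19:15.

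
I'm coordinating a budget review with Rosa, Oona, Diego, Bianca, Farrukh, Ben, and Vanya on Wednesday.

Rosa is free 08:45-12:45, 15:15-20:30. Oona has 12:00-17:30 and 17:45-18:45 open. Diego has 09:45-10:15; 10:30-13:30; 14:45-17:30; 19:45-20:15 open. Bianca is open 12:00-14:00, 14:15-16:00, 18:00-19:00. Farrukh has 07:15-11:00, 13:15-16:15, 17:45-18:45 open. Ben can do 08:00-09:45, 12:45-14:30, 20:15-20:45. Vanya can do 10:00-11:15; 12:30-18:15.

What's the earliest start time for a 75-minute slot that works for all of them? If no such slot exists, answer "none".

none

Rosa ∩ Oona: 12:00-12:45, 15:15-17:30, 17:45-18:45.
Rosa ∩ Oona ∩ Diego: 12:00-12:45, 15:15-17:30.
Rosa ∩ Oona ∩ Diego ∩ Bianca: 12:00-12:45, 15:15-16:00.
Rosa ∩ Oona ∩ Diego ∩ Bianca ∩ Farrukh: 15:15-16:00.
Rosa ∩ Oona ∩ Diego ∩ Bianca ∩ Farrukh ∩ Ben: ∅.
Rosa ∩ Oona ∩ Diego ∩ Bianca ∩ Farrukh ∩ Ben ∩ Vanya: ∅.
There is no time when everyone is free.
No common window is at least 75 minutes long.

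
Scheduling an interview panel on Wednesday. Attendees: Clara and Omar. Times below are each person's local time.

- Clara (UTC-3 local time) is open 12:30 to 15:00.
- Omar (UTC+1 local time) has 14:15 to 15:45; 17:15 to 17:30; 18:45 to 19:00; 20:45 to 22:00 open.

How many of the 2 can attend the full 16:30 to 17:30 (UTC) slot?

1

Clara in UTC: 15:30-18:00 (add 3h to convert from UTC-3).
Omar in UTC: 13:15-14:45, 16:15-16:30, 17:45-18:00, 19:45-21:00 (subtract 1h to convert from UTC+1).
Clara can make the full 16:30-17:30 slot — that's 1.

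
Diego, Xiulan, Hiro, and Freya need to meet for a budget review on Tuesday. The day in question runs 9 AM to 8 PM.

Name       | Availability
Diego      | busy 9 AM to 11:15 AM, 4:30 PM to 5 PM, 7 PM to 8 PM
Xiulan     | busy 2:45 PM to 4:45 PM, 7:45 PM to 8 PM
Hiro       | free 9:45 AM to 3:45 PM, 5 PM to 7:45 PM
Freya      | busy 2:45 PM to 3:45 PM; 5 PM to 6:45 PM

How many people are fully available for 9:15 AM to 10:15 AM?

2

Diego free: 11:15-16:30, 17:00-19:00 (invert busy blocks within the working day).
Xiulan free: 09:00-14:45, 16:45-19:45 (invert busy blocks within the working day).
Hiro free: 09:45-15:45, 17:00-19:45.
Freya free: 09:00-14:45, 15:45-17:00, 18:45-20:00 (invert busy blocks within the working day).
Xiulan and Freya can make the full 09:15-10:15 slot — that's 2.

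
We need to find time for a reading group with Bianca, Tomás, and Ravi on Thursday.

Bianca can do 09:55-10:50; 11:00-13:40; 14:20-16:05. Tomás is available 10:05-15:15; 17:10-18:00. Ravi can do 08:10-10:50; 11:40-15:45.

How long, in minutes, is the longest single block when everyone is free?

120

Bianca ∩ Tomás: 10:05-10:50, 11:00-13:40, 14:20-15:15.
Bianca ∩ Tomás ∩ Ravi: 10:05-10:50, 11:40-13:40, 14:20-15:15.
Those are the intersection windows.
The longest is 11:40-13:40 at 120 minutes.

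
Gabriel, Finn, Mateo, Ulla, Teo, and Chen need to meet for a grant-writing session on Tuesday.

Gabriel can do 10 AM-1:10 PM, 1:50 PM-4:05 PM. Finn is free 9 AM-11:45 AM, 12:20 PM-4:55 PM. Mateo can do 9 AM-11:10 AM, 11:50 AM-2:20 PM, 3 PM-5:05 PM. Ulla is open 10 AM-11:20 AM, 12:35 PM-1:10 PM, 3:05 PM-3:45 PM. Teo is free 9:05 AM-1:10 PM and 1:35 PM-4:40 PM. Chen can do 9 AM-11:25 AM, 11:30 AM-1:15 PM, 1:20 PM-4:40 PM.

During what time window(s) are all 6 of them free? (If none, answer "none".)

Gabriel ∩ Finn: 10:00-11:45, 12:20-13:10, 13:50-16:05.
Gabriel ∩ Finn ∩ Mateo: 10:00-11:10, 12:20-13:10, 13:50-14:20, 15:00-16:05.
Gabriel ∩ Finn ∩ Mateo ∩ Ulla: 10:00-11:10, 12:35-13:10, 15:05-15:45.
Gabriel ∩ Finn ∩ Mateo ∩ Ulla ∩ Teo: 10:00-11:10, 12:35-13:10, 15:05-15:45.
Gabriel ∩ Finn ∩ Mateo ∩ Ulla ∩ Teo ∩ Chen: 10:00-11:10, 12:35-13:10, 15:05-15:45.
So the common availability across everyone is 10:00-11:10, 12:35-13:10, 15:05-15:45.

10:00-11:10, 12:35-13:10, 15:05-15:45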